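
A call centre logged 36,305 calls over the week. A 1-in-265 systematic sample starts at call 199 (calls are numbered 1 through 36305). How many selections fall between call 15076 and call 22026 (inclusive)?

k = 265
First selection ≥ 15076: 199 + ⌈(15076−199)/265⌉·265 = 199 + 57×265 = 15304
Last selection ≤ 22026: 199 + ⌊(22026−199)/265⌋·265 = 199 + 82×265 = 21929
Count = 82 − 57 + 1 = 26

26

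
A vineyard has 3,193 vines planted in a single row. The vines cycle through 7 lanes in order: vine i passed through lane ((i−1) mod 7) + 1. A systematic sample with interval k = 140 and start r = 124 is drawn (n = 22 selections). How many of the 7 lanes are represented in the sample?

1

Consecutive selections differ by k = 140, so their lane numbers differ by 140 mod 7 = 0.
gcd(140, 7) = 7, so the sample visits 7/7 = 1 distinct residues mod 7.
Start 124 is lane 5; the lanes hit are 5.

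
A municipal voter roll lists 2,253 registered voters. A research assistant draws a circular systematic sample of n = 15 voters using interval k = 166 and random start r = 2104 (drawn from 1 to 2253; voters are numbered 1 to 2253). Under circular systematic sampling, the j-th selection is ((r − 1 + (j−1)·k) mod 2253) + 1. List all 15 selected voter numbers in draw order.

2104, 17, 183, 349, 515, 681, 847, 1013, 1179, 1345, 1511, 1677, 1843, 2009, 2175

Selection 1: 2104
Selection 2: 2104 + 166 = 2270 → 2270 − 2253 = 17
Selection 3: 17 + 166 = 183
Selection 4: 183 + 166 = 349
Selection 5: 349 + 166 = 515
Selection 6: 515 + 166 = 681
Selection 7: 681 + 166 = 847
Selection 8: 847 + 166 = 1013
Selection 9: 1013 + 166 = 1179
Selection 10: 1179 + 166 = 1345
Selection 11: 1345 + 166 = 1511
Selection 12: 1511 + 166 = 1677
Selection 13: 1677 + 166 = 1843
Selection 14: 1843 + 166 = 2009
Selection 15: 2009 + 166 = 2175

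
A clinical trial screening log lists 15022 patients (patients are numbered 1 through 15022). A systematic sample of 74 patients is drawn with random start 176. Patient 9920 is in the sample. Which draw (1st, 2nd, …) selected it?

k = 15022/74 = 203
position = (9920 − 176)/203 + 1 = 9744/203 + 1 = 48 + 1 = 49

49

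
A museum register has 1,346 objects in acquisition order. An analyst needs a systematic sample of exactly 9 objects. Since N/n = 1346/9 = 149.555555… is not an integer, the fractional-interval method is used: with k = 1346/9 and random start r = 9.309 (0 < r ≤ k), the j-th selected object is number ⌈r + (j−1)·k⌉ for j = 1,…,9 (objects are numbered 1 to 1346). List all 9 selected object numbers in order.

10, 159, 309, 458, 608, 758, 907, 1057, 1206

j=1: r + 0k = 9.309 → ⌈·⌉ = 10
j=2: r + 1k = 158.864555… → ⌈·⌉ = 159
j=3: r + 2k = 308.420111… → ⌈·⌉ = 309
j=4: r + 3k = 457.975666… → ⌈·⌉ = 458
j=5: r + 4k = 607.531222… → ⌈·⌉ = 608
j=6: r + 5k = 757.086777… → ⌈·⌉ = 758
j=7: r + 6k = 906.642333… → ⌈·⌉ = 907
j=8: r + 7k = 1056.197888… → ⌈·⌉ = 1057
j=9: r + 8k = 1205.753444… → ⌈·⌉ = 1206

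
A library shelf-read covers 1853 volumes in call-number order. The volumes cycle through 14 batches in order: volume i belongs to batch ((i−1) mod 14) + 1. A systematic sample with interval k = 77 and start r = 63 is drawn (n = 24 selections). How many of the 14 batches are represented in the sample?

Consecutive selections differ by k = 77, so their batch numbers differ by 77 mod 14 = 7.
gcd(77, 14) = 7, so the sample visits 14/7 = 2 distinct residues mod 14.
Start 63 is batch 7; the batches hit are 7, 14.

2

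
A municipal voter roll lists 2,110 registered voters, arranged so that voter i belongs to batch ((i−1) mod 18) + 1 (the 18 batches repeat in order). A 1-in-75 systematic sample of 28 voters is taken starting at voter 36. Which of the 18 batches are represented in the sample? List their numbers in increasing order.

3, 6, 9, 12, 15, 18

Consecutive selections differ by k = 75, so their batch numbers differ by 75 mod 18 = 3.
gcd(75, 18) = 3, so the sample visits 18/3 = 6 distinct residues mod 18.
Start 36 is batch 18; the batches hit are 3, 6, 9, 12, 15, 18.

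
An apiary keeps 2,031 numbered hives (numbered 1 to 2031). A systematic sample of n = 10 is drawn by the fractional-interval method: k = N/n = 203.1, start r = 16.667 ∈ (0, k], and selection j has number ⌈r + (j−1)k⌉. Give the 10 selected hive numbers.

j=1: r + 0k = 16.667 → ⌈·⌉ = 17
j=2: r + 1k = 219.767 → ⌈·⌉ = 220
j=3: r + 2k = 422.867 → ⌈·⌉ = 423
j=4: r + 3k = 625.967 → ⌈·⌉ = 626
j=5: r + 4k = 829.067 → ⌈·⌉ = 830
j=6: r + 5k = 1032.167 → ⌈·⌉ = 1033
j=7: r + 6k = 1235.267 → ⌈·⌉ = 1236
j=8: r + 7k = 1438.367 → ⌈·⌉ = 1439
j=9: r + 8k = 1641.467 → ⌈·⌉ = 1642
j=10: r + 9k = 1844.567 → ⌈·⌉ = 1845

17, 220, 423, 626, 830, 1033, 1236, 1439, 1642, 1845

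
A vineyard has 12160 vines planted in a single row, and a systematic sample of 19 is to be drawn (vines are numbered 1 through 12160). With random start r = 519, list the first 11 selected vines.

k = N/n = 12160/19 = 640
vine 1: 519
vine 2: 519 + 640 = 1159
vine 3: 1159 + 640 = 1799
vine 4: 1799 + 640 = 2439
vine 5: 2439 + 640 = 3079
vine 6: 3079 + 640 = 3719
vine 7: 3719 + 640 = 4359
vine 8: 4359 + 640 = 4999
vine 9: 4999 + 640 = 5639
vine 10: 5639 + 640 = 6279
vine 11: 6279 + 640 = 6919

519, 1159, 1799, 2439, 3079, 3719, 4359, 4999, 5639, 6279, 6919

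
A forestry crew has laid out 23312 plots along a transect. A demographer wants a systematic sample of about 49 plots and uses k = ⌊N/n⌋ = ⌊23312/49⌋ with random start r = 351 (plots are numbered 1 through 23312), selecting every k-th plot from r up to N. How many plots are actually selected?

k = ⌊23312/49⌋ = 475
Achieved size = ⌊(23312 − 351)/475⌋ + 1 = ⌊22961/475⌋ + 1 = 48 + 1 = 49
(last selection: 351 + 48×475 = 23151 ≤ 23312; next would be 23626 > 23312)

49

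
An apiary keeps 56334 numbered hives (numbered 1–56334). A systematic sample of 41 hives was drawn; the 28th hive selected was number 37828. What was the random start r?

k = 56334/41 = 1374
r = 37828 − (28−1)×1374 = 37828 − 37098 = 730

730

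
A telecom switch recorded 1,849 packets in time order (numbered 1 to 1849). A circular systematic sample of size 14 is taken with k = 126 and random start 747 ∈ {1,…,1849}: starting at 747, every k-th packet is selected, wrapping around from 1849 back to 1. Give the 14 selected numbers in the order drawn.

747, 873, 999, 1125, 1251, 1377, 1503, 1629, 1755, 32, 158, 284, 410, 536

Selection 1: 747
Selection 2: 747 + 126 = 873
Selection 3: 873 + 126 = 999
Selection 4: 999 + 126 = 1125
Selection 5: 1125 + 126 = 1251
Selection 6: 1251 + 126 = 1377
Selection 7: 1377 + 126 = 1503
Selection 8: 1503 + 126 = 1629
Selection 9: 1629 + 126 = 1755
Selection 10: 1755 + 126 = 1881 → 1881 − 1849 = 32
Selection 11: 32 + 126 = 158
Selection 12: 158 + 126 = 284
Selection 13: 284 + 126 = 410
Selection 14: 410 + 126 = 536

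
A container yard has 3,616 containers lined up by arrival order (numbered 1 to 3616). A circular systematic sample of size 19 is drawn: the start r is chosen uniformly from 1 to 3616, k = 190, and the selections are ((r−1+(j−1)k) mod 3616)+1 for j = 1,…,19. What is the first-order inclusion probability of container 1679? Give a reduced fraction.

For each position j, as r ranges over 1…3616 the j-th selection hits every container exactly once, so container 1679 is selected for exactly 19 of the 3616 starts.
Inclusion probability = 19/3616.

19/3616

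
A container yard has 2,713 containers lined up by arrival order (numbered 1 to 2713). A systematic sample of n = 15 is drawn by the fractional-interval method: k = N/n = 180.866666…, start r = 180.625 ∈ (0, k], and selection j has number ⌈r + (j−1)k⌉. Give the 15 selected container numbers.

181, 362, 543, 724, 905, 1085, 1266, 1447, 1628, 1809, 1990, 2171, 2352, 2532, 2713

j=1: r + 0k = 180.625 → ⌈·⌉ = 181
j=2: r + 1k = 361.491666… → ⌈·⌉ = 362
j=3: r + 2k = 542.358333… → ⌈·⌉ = 543
j=4: r + 3k = 723.225 → ⌈·⌉ = 724
j=5: r + 4k = 904.091666… → ⌈·⌉ = 905
j=6: r + 5k = 1084.958333… → ⌈·⌉ = 1085
j=7: r + 6k = 1265.825 → ⌈·⌉ = 1266
j=8: r + 7k = 1446.691666… → ⌈·⌉ = 1447
j=9: r + 8k = 1627.558333… → ⌈·⌉ = 1628
j=10: r + 9k = 1808.425 → ⌈·⌉ = 1809
j=11: r + 10k = 1989.291666… → ⌈·⌉ = 1990
j=12: r + 11k = 2170.158333… → ⌈·⌉ = 2171
j=13: r + 12k = 2351.025 → ⌈·⌉ = 2352
j=14: r + 13k = 2531.891666… → ⌈·⌉ = 2532
j=15: r + 14k = 2712.758333… → ⌈·⌉ = 2713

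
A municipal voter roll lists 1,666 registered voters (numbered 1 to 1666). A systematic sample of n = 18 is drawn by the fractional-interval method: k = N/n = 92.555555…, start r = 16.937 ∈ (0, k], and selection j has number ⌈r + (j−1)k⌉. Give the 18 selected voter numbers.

j=1: r + 0k = 16.937 → ⌈·⌉ = 17
j=2: r + 1k = 109.492555… → ⌈·⌉ = 110
j=3: r + 2k = 202.048111… → ⌈·⌉ = 203
j=4: r + 3k = 294.603666… → ⌈·⌉ = 295
j=5: r + 4k = 387.159222… → ⌈·⌉ = 388
j=6: r + 5k = 479.714777… → ⌈·⌉ = 480
j=7: r + 6k = 572.270333… → ⌈·⌉ = 573
j=8: r + 7k = 664.825888… → ⌈·⌉ = 665
j=9: r + 8k = 757.381444… → ⌈·⌉ = 758
j=10: r + 9k = 849.937 → ⌈·⌉ = 850
j=11: r + 10k = 942.492555… → ⌈·⌉ = 943
j=12: r + 11k = 1035.048111… → ⌈·⌉ = 1036
j=13: r + 12k = 1127.603666… → ⌈·⌉ = 1128
j=14: r + 13k = 1220.159222… → ⌈·⌉ = 1221
j=15: r + 14k = 1312.714777… → ⌈·⌉ = 1313
j=16: r + 15k = 1405.270333… → ⌈·⌉ = 1406
j=17: r + 16k = 1497.825888… → ⌈·⌉ = 1498
j=18: r + 17k = 1590.381444… → ⌈·⌉ = 1591

17, 110, 203, 295, 388, 480, 573, 665, 758, 850, 943, 1036, 1128, 1221, 1313, 1406, 1498, 1591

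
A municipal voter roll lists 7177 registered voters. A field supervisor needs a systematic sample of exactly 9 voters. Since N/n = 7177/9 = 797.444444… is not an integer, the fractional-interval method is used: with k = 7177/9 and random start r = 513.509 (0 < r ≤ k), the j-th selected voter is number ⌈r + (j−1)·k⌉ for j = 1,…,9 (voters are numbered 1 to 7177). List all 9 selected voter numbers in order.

j=1: r + 0k = 513.509 → ⌈·⌉ = 514
j=2: r + 1k = 1310.953444… → ⌈·⌉ = 1311
j=3: r + 2k = 2108.397888… → ⌈·⌉ = 2109
j=4: r + 3k = 2905.842333… → ⌈·⌉ = 2906
j=5: r + 4k = 3703.286777… → ⌈·⌉ = 3704
j=6: r + 5k = 4500.731222… → ⌈·⌉ = 4501
j=7: r + 6k = 5298.175666… → ⌈·⌉ = 5299
j=8: r + 7k = 6095.620111… → ⌈·⌉ = 6096
j=9: r + 8k = 6893.064555… → ⌈·⌉ = 6894

514, 1311, 2109, 2906, 3704, 4501, 5299, 6096, 6894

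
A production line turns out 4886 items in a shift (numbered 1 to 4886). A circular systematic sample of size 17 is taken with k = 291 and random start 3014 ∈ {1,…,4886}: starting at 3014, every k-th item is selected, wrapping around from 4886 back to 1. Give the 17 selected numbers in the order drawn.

Selection 1: 3014
Selection 2: 3014 + 291 = 3305
Selection 3: 3305 + 291 = 3596
Selection 4: 3596 + 291 = 3887
Selection 5: 3887 + 291 = 4178
Selection 6: 4178 + 291 = 4469
Selection 7: 4469 + 291 = 4760
Selection 8: 4760 + 291 = 5051 → 5051 − 4886 = 165
Selection 9: 165 + 291 = 456
Selection 10: 456 + 291 = 747
Selection 11: 747 + 291 = 1038
Selection 12: 1038 + 291 = 1329
Selection 13: 1329 + 291 = 1620
Selection 14: 1620 + 291 = 1911
Selection 15: 1911 + 291 = 2202
Selection 16: 2202 + 291 = 2493
Selection 17: 2493 + 291 = 2784

3014, 3305, 3596, 3887, 4178, 4469, 4760, 165, 456, 747, 1038, 1329, 1620, 1911, 2202, 2493, 2784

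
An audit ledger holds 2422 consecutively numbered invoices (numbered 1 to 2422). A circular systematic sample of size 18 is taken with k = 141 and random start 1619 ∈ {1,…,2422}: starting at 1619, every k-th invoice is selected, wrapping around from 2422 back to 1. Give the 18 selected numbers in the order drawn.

1619, 1760, 1901, 2042, 2183, 2324, 43, 184, 325, 466, 607, 748, 889, 1030, 1171, 1312, 1453, 1594

Selection 1: 1619
Selection 2: 1619 + 141 = 1760
Selection 3: 1760 + 141 = 1901
Selection 4: 1901 + 141 = 2042
Selection 5: 2042 + 141 = 2183
Selection 6: 2183 + 141 = 2324
Selection 7: 2324 + 141 = 2465 → 2465 − 2422 = 43
Selection 8: 43 + 141 = 184
Selection 9: 184 + 141 = 325
Selection 10: 325 + 141 = 466
Selection 11: 466 + 141 = 607
Selection 12: 607 + 141 = 748
Selection 13: 748 + 141 = 889
Selection 14: 889 + 141 = 1030
Selection 15: 1030 + 141 = 1171
Selection 16: 1171 + 141 = 1312
Selection 17: 1312 + 141 = 1453
Selection 18: 1453 + 141 = 1594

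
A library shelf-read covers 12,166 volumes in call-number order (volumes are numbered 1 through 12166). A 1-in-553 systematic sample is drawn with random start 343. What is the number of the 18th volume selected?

k = 553
18th selection = r + (18−1)·k = 343 + 17×553 = 343 + 9401 = 9744

9744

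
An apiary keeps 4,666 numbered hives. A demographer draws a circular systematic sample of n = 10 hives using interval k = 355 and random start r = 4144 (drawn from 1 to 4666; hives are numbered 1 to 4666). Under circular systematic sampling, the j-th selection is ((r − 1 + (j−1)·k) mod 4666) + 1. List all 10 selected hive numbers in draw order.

Selection 1: 4144
Selection 2: 4144 + 355 = 4499
Selection 3: 4499 + 355 = 4854 → 4854 − 4666 = 188
Selection 4: 188 + 355 = 543
Selection 5: 543 + 355 = 898
Selection 6: 898 + 355 = 1253
Selection 7: 1253 + 355 = 1608
Selection 8: 1608 + 355 = 1963
Selection 9: 1963 + 355 = 2318
Selection 10: 2318 + 355 = 2673

4144, 4499, 188, 543, 898, 1253, 1608, 1963, 2318, 2673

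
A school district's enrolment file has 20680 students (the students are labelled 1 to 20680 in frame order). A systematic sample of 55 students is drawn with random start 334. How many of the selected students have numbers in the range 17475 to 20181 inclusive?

k = 20680/55 = 376
First selection ≥ 17475: 334 + ⌈(17475−334)/376⌉·376 = 334 + 46×376 = 17630
Last selection ≤ 20181: 334 + ⌊(20181−334)/376⌋·376 = 334 + 52×376 = 19886
Count = 52 − 46 + 1 = 7

7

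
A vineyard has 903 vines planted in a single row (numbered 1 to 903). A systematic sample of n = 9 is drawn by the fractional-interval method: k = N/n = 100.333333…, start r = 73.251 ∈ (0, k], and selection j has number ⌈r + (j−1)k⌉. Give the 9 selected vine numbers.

74, 174, 274, 375, 475, 575, 676, 776, 876

j=1: r + 0k = 73.251 → ⌈·⌉ = 74
j=2: r + 1k = 173.584333… → ⌈·⌉ = 174
j=3: r + 2k = 273.917666… → ⌈·⌉ = 274
j=4: r + 3k = 374.251 → ⌈·⌉ = 375
j=5: r + 4k = 474.584333… → ⌈·⌉ = 475
j=6: r + 5k = 574.917666… → ⌈·⌉ = 575
j=7: r + 6k = 675.251 → ⌈·⌉ = 676
j=8: r + 7k = 775.584333… → ⌈·⌉ = 776
j=9: r + 8k = 875.917666… → ⌈·⌉ = 876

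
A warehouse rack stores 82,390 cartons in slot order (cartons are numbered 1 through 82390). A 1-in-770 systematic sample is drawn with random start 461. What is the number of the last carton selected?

82081

k = 770
107th selection = r + (107−1)·k = 461 + 106×770 = 461 + 81620 = 82081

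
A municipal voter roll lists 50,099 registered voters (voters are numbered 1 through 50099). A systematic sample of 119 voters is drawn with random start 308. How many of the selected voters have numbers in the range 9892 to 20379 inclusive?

k = 50099/119 = 421
First selection ≥ 9892: 308 + ⌈(9892−308)/421⌉·421 = 308 + 23×421 = 9991
Last selection ≤ 20379: 308 + ⌊(20379−308)/421⌋·421 = 308 + 47×421 = 20095
Count = 47 − 23 + 1 = 25

25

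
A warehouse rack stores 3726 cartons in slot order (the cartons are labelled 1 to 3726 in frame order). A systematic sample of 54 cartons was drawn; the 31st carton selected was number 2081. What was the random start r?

11

k = 3726/54 = 69
r = 2081 − (31−1)×69 = 2081 − 2070 = 11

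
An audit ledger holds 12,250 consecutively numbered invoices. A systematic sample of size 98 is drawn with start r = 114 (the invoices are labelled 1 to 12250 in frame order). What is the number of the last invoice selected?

k = 12250/98 = 125
98th selection = r + (98−1)·k = 114 + 97×125 = 114 + 12125 = 12239

12239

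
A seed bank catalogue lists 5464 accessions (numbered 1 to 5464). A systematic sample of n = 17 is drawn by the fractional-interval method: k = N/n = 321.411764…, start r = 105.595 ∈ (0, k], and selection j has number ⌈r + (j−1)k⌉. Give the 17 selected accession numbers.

106, 428, 749, 1070, 1392, 1713, 2035, 2356, 2677, 2999, 3320, 3642, 3963, 4284, 4606, 4927, 5249

j=1: r + 0k = 105.595 → ⌈·⌉ = 106
j=2: r + 1k = 427.006764… → ⌈·⌉ = 428
j=3: r + 2k = 748.418529… → ⌈·⌉ = 749
j=4: r + 3k = 1069.830294… → ⌈·⌉ = 1070
j=5: r + 4k = 1391.242058… → ⌈·⌉ = 1392
j=6: r + 5k = 1712.653823… → ⌈·⌉ = 1713
j=7: r + 6k = 2034.065588… → ⌈·⌉ = 2035
j=8: r + 7k = 2355.477352… → ⌈·⌉ = 2356
j=9: r + 8k = 2676.889117… → ⌈·⌉ = 2677
j=10: r + 9k = 2998.300882… → ⌈·⌉ = 2999
j=11: r + 10k = 3319.712647… → ⌈·⌉ = 3320
j=12: r + 11k = 3641.124411… → ⌈·⌉ = 3642
j=13: r + 12k = 3962.536176… → ⌈·⌉ = 3963
j=14: r + 13k = 4283.947941… → ⌈·⌉ = 4284
j=15: r + 14k = 4605.359705… → ⌈·⌉ = 4606
j=16: r + 15k = 4926.771470… → ⌈·⌉ = 4927
j=17: r + 16k = 5248.183235… → ⌈·⌉ = 5249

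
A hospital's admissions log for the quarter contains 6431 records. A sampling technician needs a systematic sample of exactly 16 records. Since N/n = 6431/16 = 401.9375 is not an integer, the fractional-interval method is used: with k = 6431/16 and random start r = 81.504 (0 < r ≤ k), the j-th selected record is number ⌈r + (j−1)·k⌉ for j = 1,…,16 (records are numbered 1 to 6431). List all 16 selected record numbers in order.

82, 484, 886, 1288, 1690, 2092, 2494, 2896, 3298, 3699, 4101, 4503, 4905, 5307, 5709, 6111

j=1: r + 0k = 81.504 → ⌈·⌉ = 82
j=2: r + 1k = 483.4415 → ⌈·⌉ = 484
j=3: r + 2k = 885.379 → ⌈·⌉ = 886
j=4: r + 3k = 1287.3165 → ⌈·⌉ = 1288
j=5: r + 4k = 1689.254 → ⌈·⌉ = 1690
j=6: r + 5k = 2091.1915 → ⌈·⌉ = 2092
j=7: r + 6k = 2493.129 → ⌈·⌉ = 2494
j=8: r + 7k = 2895.0665 → ⌈·⌉ = 2896
j=9: r + 8k = 3297.004 → ⌈·⌉ = 3298
j=10: r + 9k = 3698.9415 → ⌈·⌉ = 3699
j=11: r + 10k = 4100.879 → ⌈·⌉ = 4101
j=12: r + 11k = 4502.8165 → ⌈·⌉ = 4503
j=13: r + 12k = 4904.754 → ⌈·⌉ = 4905
j=14: r + 13k = 5306.6915 → ⌈·⌉ = 5307
j=15: r + 14k = 5708.629 → ⌈·⌉ = 5709
j=16: r + 15k = 6110.5665 → ⌈·⌉ = 6111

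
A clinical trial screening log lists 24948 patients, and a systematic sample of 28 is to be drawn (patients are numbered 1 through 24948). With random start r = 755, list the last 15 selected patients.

k = N/n = 24948/28 = 891
14th selection = 755 + 13×891 = 12338
15th: 12338 + 891 = 13229
16th: 13229 + 891 = 14120
17th: 14120 + 891 = 15011
18th: 15011 + 891 = 15902
19th: 15902 + 891 = 16793
20th: 16793 + 891 = 17684
21st: 17684 + 891 = 18575
22nd: 18575 + 891 = 19466
23rd: 19466 + 891 = 20357
24th: 20357 + 891 = 21248
25th: 21248 + 891 = 22139
26th: 22139 + 891 = 23030
27th: 23030 + 891 = 23921
28th: 23921 + 891 = 24812

12338, 13229, 14120, 15011, 15902, 16793, 17684, 18575, 19466, 20357, 21248, 22139, 23030, 23921, 24812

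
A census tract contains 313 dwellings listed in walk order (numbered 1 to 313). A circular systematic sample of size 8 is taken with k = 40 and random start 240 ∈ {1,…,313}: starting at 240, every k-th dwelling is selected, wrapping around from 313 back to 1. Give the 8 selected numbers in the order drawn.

240, 280, 7, 47, 87, 127, 167, 207

Selection 1: 240
Selection 2: 240 + 40 = 280
Selection 3: 280 + 40 = 320 → 320 − 313 = 7
Selection 4: 7 + 40 = 47
Selection 5: 47 + 40 = 87
Selection 6: 87 + 40 = 127
Selection 7: 127 + 40 = 167
Selection 8: 167 + 40 = 207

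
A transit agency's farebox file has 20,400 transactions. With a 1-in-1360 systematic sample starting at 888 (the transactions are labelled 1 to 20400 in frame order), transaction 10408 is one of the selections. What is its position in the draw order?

k = 1360
position = (10408 − 888)/1360 + 1 = 9520/1360 + 1 = 7 + 1 = 8

8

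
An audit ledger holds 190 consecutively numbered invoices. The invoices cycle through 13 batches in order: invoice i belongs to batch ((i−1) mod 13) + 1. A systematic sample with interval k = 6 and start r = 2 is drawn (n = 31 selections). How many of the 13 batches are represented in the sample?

13

Consecutive selections differ by k = 6, so their batch numbers differ by 6 mod 13 = 6.
gcd(6, 13) = 1, so the sample visits 13/1 = 13 distinct residues mod 13.
Start 2 is batch 2; the batches hit are 1, 2, 3, 4, 5, 6, 7, 8, 9, 10, 11, 12, 13.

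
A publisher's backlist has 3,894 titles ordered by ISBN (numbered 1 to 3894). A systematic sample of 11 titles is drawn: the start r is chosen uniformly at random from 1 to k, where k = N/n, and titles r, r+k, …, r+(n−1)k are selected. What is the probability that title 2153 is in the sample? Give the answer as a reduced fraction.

1/354

k = 3894/11 = 354.
Title 2153 is selected iff r ≡ 2153 (mod 354); exactly one such r in {1,…,354}.
Inclusion probability = 1/354.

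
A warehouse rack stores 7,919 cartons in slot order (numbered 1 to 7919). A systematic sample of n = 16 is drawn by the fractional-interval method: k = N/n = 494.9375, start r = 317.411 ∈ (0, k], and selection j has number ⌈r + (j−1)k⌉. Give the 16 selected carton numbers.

j=1: r + 0k = 317.411 → ⌈·⌉ = 318
j=2: r + 1k = 812.3485 → ⌈·⌉ = 813
j=3: r + 2k = 1307.286 → ⌈·⌉ = 1308
j=4: r + 3k = 1802.2235 → ⌈·⌉ = 1803
j=5: r + 4k = 2297.161 → ⌈·⌉ = 2298
j=6: r + 5k = 2792.0985 → ⌈·⌉ = 2793
j=7: r + 6k = 3287.036 → ⌈·⌉ = 3288
j=8: r + 7k = 3781.9735 → ⌈·⌉ = 3782
j=9: r + 8k = 4276.911 → ⌈·⌉ = 4277
j=10: r + 9k = 4771.8485 → ⌈·⌉ = 4772
j=11: r + 10k = 5266.786 → ⌈·⌉ = 5267
j=12: r + 11k = 5761.7235 → ⌈·⌉ = 5762
j=13: r + 12k = 6256.661 → ⌈·⌉ = 6257
j=14: r + 13k = 6751.5985 → ⌈·⌉ = 6752
j=15: r + 14k = 7246.536 → ⌈·⌉ = 7247
j=16: r + 15k = 7741.4735 → ⌈·⌉ = 7742

318, 813, 1308, 1803, 2298, 2793, 3288, 3782, 4277, 4772, 5267, 5762, 6257, 6752, 7247, 7742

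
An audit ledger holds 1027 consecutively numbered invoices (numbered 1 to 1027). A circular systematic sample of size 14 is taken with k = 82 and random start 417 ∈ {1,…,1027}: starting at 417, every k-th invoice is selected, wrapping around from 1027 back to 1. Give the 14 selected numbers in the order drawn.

417, 499, 581, 663, 745, 827, 909, 991, 46, 128, 210, 292, 374, 456

Selection 1: 417
Selection 2: 417 + 82 = 499
Selection 3: 499 + 82 = 581
Selection 4: 581 + 82 = 663
Selection 5: 663 + 82 = 745
Selection 6: 745 + 82 = 827
Selection 7: 827 + 82 = 909
Selection 8: 909 + 82 = 991
Selection 9: 991 + 82 = 1073 → 1073 − 1027 = 46
Selection 10: 46 + 82 = 128
Selection 11: 128 + 82 = 210
Selection 12: 210 + 82 = 292
Selection 13: 292 + 82 = 374
Selection 14: 374 + 82 = 456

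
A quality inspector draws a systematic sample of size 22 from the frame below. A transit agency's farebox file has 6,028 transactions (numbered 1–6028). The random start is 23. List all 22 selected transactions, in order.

23, 297, 571, 845, 1119, 1393, 1667, 1941, 2215, 2489, 2763, 3037, 3311, 3585, 3859, 4133, 4407, 4681, 4955, 5229, 5503, 5777

k = N/n = 6028/22 = 274
transaction 1: 23
transaction 2: 23 + 274 = 297
transaction 3: 297 + 274 = 571
transaction 4: 571 + 274 = 845
transaction 5: 845 + 274 = 1119
transaction 6: 1119 + 274 = 1393
transaction 7: 1393 + 274 = 1667
transaction 8: 1667 + 274 = 1941
transaction 9: 1941 + 274 = 2215
transaction 10: 2215 + 274 = 2489
transaction 11: 2489 + 274 = 2763
transaction 12: 2763 + 274 = 3037
transaction 13: 3037 + 274 = 3311
transaction 14: 3311 + 274 = 3585
transaction 15: 3585 + 274 = 3859
transaction 16: 3859 + 274 = 4133
transaction 17: 4133 + 274 = 4407
transaction 18: 4407 + 274 = 4681
transaction 19: 4681 + 274 = 4955
transaction 20: 4955 + 274 = 5229
transaction 21: 5229 + 274 = 5503
transaction 22: 5503 + 274 = 5777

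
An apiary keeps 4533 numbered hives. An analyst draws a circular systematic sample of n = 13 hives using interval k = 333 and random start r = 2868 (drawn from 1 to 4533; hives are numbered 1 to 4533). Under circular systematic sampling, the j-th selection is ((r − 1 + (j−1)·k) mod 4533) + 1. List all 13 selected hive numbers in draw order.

Selection 1: 2868
Selection 2: 2868 + 333 = 3201
Selection 3: 3201 + 333 = 3534
Selection 4: 3534 + 333 = 3867
Selection 5: 3867 + 333 = 4200
Selection 6: 4200 + 333 = 4533
Selection 7: 4533 + 333 = 4866 → 4866 − 4533 = 333
Selection 8: 333 + 333 = 666
Selection 9: 666 + 333 = 999
Selection 10: 999 + 333 = 1332
Selection 11: 1332 + 333 = 1665
Selection 12: 1665 + 333 = 1998
Selection 13: 1998 + 333 = 2331

2868, 3201, 3534, 3867, 4200, 4533, 333, 666, 999, 1332, 1665, 1998, 2331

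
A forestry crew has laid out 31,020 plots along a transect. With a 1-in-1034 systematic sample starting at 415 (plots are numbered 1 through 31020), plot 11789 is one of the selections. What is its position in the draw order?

k = 1034
position = (11789 − 415)/1034 + 1 = 11374/1034 + 1 = 11 + 1 = 12

12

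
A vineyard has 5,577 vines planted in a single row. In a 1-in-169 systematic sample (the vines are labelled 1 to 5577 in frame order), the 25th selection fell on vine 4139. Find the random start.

k = 169
r = 4139 − (25−1)×169 = 4139 − 4056 = 83

83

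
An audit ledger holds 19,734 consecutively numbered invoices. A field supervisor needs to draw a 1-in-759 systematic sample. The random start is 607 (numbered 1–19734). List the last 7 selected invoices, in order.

15028, 15787, 16546, 17305, 18064, 18823, 19582

20th selection = 607 + 19×759 = 15028
21st: 15028 + 759 = 15787
22nd: 15787 + 759 = 16546
23rd: 16546 + 759 = 17305
24th: 17305 + 759 = 18064
25th: 18064 + 759 = 18823
26th: 18823 + 759 = 19582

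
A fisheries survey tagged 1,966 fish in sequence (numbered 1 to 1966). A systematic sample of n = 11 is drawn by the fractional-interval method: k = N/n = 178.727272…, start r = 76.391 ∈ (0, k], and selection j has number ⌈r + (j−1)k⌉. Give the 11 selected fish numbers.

j=1: r + 0k = 76.391 → ⌈·⌉ = 77
j=2: r + 1k = 255.118272… → ⌈·⌉ = 256
j=3: r + 2k = 433.845545… → ⌈·⌉ = 434
j=4: r + 3k = 612.572818… → ⌈·⌉ = 613
j=5: r + 4k = 791.300090… → ⌈·⌉ = 792
j=6: r + 5k = 970.027363… → ⌈·⌉ = 971
j=7: r + 6k = 1148.754636… → ⌈·⌉ = 1149
j=8: r + 7k = 1327.481909… → ⌈·⌉ = 1328
j=9: r + 8k = 1506.209181… → ⌈·⌉ = 1507
j=10: r + 9k = 1684.936454… → ⌈·⌉ = 1685
j=11: r + 10k = 1863.663727… → ⌈·⌉ = 1864

77, 256, 434, 613, 792, 971, 1149, 1328, 1507, 1685, 1864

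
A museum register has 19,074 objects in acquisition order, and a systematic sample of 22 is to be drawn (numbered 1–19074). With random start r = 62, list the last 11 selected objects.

9599, 10466, 11333, 12200, 13067, 13934, 14801, 15668, 16535, 17402, 18269

k = N/n = 19074/22 = 867
12th selection = 62 + 11×867 = 9599
13th: 9599 + 867 = 10466
14th: 10466 + 867 = 11333
15th: 11333 + 867 = 12200
16th: 12200 + 867 = 13067
17th: 13067 + 867 = 13934
18th: 13934 + 867 = 14801
19th: 14801 + 867 = 15668
20th: 15668 + 867 = 16535
21st: 16535 + 867 = 17402
22nd: 17402 + 867 = 18269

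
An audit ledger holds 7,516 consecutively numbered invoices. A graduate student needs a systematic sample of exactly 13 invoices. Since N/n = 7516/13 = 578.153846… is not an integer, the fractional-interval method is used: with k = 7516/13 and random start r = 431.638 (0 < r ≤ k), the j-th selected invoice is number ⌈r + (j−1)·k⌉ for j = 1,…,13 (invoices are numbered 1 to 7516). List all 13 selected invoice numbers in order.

j=1: r + 0k = 431.638 → ⌈·⌉ = 432
j=2: r + 1k = 1009.791846… → ⌈·⌉ = 1010
j=3: r + 2k = 1587.945692… → ⌈·⌉ = 1588
j=4: r + 3k = 2166.099538… → ⌈·⌉ = 2167
j=5: r + 4k = 2744.253384… → ⌈·⌉ = 2745
j=6: r + 5k = 3322.407230… → ⌈·⌉ = 3323
j=7: r + 6k = 3900.561076… → ⌈·⌉ = 3901
j=8: r + 7k = 4478.714923… → ⌈·⌉ = 4479
j=9: r + 8k = 5056.868769… → ⌈·⌉ = 5057
j=10: r + 9k = 5635.022615… → ⌈·⌉ = 5636
j=11: r + 10k = 6213.176461… → ⌈·⌉ = 6214
j=12: r + 11k = 6791.330307… → ⌈·⌉ = 6792
j=13: r + 12k = 7369.484153… → ⌈·⌉ = 7370

432, 1010, 1588, 2167, 2745, 3323, 3901, 4479, 5057, 5636, 6214, 6792, 7370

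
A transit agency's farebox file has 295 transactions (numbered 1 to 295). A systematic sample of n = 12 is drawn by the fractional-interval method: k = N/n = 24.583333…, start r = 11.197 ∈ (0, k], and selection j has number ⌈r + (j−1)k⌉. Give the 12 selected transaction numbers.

12, 36, 61, 85, 110, 135, 159, 184, 208, 233, 258, 282

j=1: r + 0k = 11.197 → ⌈·⌉ = 12
j=2: r + 1k = 35.780333… → ⌈·⌉ = 36
j=3: r + 2k = 60.363666… → ⌈·⌉ = 61
j=4: r + 3k = 84.947 → ⌈·⌉ = 85
j=5: r + 4k = 109.530333… → ⌈·⌉ = 110
j=6: r + 5k = 134.113666… → ⌈·⌉ = 135
j=7: r + 6k = 158.697 → ⌈·⌉ = 159
j=8: r + 7k = 183.280333… → ⌈·⌉ = 184
j=9: r + 8k = 207.863666… → ⌈·⌉ = 208
j=10: r + 9k = 232.447 → ⌈·⌉ = 233
j=11: r + 10k = 257.030333… → ⌈·⌉ = 258
j=12: r + 11k = 281.613666… → ⌈·⌉ = 282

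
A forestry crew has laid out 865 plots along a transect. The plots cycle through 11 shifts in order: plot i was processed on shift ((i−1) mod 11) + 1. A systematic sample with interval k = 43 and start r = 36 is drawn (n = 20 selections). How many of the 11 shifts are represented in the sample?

11

Consecutive selections differ by k = 43, so their shift numbers differ by 43 mod 11 = 10.
gcd(43, 11) = 1, so the sample visits 11/1 = 11 distinct residues mod 11.
Start 36 is shift 3; the shifts hit are 1, 2, 3, 4, 5, 6, 7, 8, 9, 10, 11.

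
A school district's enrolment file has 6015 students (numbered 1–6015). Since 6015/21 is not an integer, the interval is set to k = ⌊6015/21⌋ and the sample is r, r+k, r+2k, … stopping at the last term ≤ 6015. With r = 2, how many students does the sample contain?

k = ⌊6015/21⌋ = 286
Achieved size = ⌊(6015 − 2)/286⌋ + 1 = ⌊6013/286⌋ + 1 = 21 + 1 = 22
(last selection: 2 + 21×286 = 6008 ≤ 6015; next would be 6294 > 6015)

22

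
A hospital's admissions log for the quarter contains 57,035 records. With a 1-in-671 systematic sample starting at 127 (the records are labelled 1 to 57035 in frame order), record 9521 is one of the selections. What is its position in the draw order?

15

k = 671
position = (9521 − 127)/671 + 1 = 9394/671 + 1 = 14 + 1 = 15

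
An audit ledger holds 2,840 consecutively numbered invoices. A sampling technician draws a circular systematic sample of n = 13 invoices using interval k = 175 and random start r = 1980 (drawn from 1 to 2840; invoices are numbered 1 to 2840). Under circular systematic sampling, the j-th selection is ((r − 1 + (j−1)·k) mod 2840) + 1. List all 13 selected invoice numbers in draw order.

Selection 1: 1980
Selection 2: 1980 + 175 = 2155
Selection 3: 2155 + 175 = 2330
Selection 4: 2330 + 175 = 2505
Selection 5: 2505 + 175 = 2680
Selection 6: 2680 + 175 = 2855 → 2855 − 2840 = 15
Selection 7: 15 + 175 = 190
Selection 8: 190 + 175 = 365
Selection 9: 365 + 175 = 540
Selection 10: 540 + 175 = 715
Selection 11: 715 + 175 = 890
Selection 12: 890 + 175 = 1065
Selection 13: 1065 + 175 = 1240

1980, 2155, 2330, 2505, 2680, 15, 190, 365, 540, 715, 890, 1065, 1240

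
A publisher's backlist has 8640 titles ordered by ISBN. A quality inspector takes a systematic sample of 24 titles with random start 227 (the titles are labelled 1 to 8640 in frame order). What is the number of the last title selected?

8507

k = 8640/24 = 360
24th selection = r + (24−1)·k = 227 + 23×360 = 227 + 8280 = 8507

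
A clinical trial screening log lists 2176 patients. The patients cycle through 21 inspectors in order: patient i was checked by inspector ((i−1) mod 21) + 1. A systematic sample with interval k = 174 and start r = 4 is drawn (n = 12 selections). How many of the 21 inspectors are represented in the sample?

Consecutive selections differ by k = 174, so their inspector numbers differ by 174 mod 21 = 6.
gcd(174, 21) = 3, so the sample visits 21/3 = 7 distinct residues mod 21.
Start 4 is inspector 4; the inspectors hit are 1, 4, 7, 10, 13, 16, 19.

7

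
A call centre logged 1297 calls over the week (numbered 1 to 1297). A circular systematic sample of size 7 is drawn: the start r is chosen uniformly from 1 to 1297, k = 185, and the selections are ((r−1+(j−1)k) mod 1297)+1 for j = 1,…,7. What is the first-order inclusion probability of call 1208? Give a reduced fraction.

7/1297

For each position j, as r ranges over 1…1297 the j-th selection hits every call exactly once, so call 1208 is selected for exactly 7 of the 1297 starts.
Inclusion probability = 7/1297.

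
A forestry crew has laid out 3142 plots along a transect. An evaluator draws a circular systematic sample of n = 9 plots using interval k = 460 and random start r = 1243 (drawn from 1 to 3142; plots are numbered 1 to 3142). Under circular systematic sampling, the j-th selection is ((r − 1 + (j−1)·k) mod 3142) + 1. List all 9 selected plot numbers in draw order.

1243, 1703, 2163, 2623, 3083, 401, 861, 1321, 1781

Selection 1: 1243
Selection 2: 1243 + 460 = 1703
Selection 3: 1703 + 460 = 2163
Selection 4: 2163 + 460 = 2623
Selection 5: 2623 + 460 = 3083
Selection 6: 3083 + 460 = 3543 → 3543 − 3142 = 401
Selection 7: 401 + 460 = 861
Selection 8: 861 + 460 = 1321
Selection 9: 1321 + 460 = 1781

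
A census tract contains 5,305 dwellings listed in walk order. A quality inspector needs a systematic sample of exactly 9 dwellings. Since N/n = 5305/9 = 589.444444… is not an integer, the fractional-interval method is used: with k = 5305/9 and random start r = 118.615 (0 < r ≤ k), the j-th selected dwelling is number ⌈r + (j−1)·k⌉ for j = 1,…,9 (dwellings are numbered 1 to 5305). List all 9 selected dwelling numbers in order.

j=1: r + 0k = 118.615 → ⌈·⌉ = 119
j=2: r + 1k = 708.059444… → ⌈·⌉ = 709
j=3: r + 2k = 1297.503888… → ⌈·⌉ = 1298
j=4: r + 3k = 1886.948333… → ⌈·⌉ = 1887
j=5: r + 4k = 2476.392777… → ⌈·⌉ = 2477
j=6: r + 5k = 3065.837222… → ⌈·⌉ = 3066
j=7: r + 6k = 3655.281666… → ⌈·⌉ = 3656
j=8: r + 7k = 4244.726111… → ⌈·⌉ = 4245
j=9: r + 8k = 4834.170555… → ⌈·⌉ = 4835

119, 709, 1298, 1887, 2477, 3066, 3656, 4245, 4835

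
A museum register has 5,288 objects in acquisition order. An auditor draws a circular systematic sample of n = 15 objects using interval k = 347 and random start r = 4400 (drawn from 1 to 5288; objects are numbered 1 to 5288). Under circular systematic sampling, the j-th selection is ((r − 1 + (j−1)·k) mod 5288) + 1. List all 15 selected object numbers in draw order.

Selection 1: 4400
Selection 2: 4400 + 347 = 4747
Selection 3: 4747 + 347 = 5094
Selection 4: 5094 + 347 = 5441 → 5441 − 5288 = 153
Selection 5: 153 + 347 = 500
Selection 6: 500 + 347 = 847
Selection 7: 847 + 347 = 1194
Selection 8: 1194 + 347 = 1541
Selection 9: 1541 + 347 = 1888
Selection 10: 1888 + 347 = 2235
Selection 11: 2235 + 347 = 2582
Selection 12: 2582 + 347 = 2929
Selection 13: 2929 + 347 = 3276
Selection 14: 3276 + 347 = 3623
Selection 15: 3623 + 347 = 3970

4400, 4747, 5094, 153, 500, 847, 1194, 1541, 1888, 2235, 2582, 2929, 3276, 3623, 3970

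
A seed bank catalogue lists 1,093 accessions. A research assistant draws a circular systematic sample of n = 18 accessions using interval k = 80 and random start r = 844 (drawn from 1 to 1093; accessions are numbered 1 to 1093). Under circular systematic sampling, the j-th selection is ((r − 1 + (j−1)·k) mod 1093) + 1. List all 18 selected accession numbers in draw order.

844, 924, 1004, 1084, 71, 151, 231, 311, 391, 471, 551, 631, 711, 791, 871, 951, 1031, 18

Selection 1: 844
Selection 2: 844 + 80 = 924
Selection 3: 924 + 80 = 1004
Selection 4: 1004 + 80 = 1084
Selection 5: 1084 + 80 = 1164 → 1164 − 1093 = 71
Selection 6: 71 + 80 = 151
Selection 7: 151 + 80 = 231
Selection 8: 231 + 80 = 311
Selection 9: 311 + 80 = 391
Selection 10: 391 + 80 = 471
Selection 11: 471 + 80 = 551
Selection 12: 551 + 80 = 631
Selection 13: 631 + 80 = 711
Selection 14: 711 + 80 = 791
Selection 15: 791 + 80 = 871
Selection 16: 871 + 80 = 951
Selection 17: 951 + 80 = 1031
Selection 18: 1031 + 80 = 1111 → 1111 − 1093 = 18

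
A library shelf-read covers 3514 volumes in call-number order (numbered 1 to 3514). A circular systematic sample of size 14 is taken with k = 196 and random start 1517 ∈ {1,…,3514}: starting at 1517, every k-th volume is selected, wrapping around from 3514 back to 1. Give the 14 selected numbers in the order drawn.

Selection 1: 1517
Selection 2: 1517 + 196 = 1713
Selection 3: 1713 + 196 = 1909
Selection 4: 1909 + 196 = 2105
Selection 5: 2105 + 196 = 2301
Selection 6: 2301 + 196 = 2497
Selection 7: 2497 + 196 = 2693
Selection 8: 2693 + 196 = 2889
Selection 9: 2889 + 196 = 3085
Selection 10: 3085 + 196 = 3281
Selection 11: 3281 + 196 = 3477
Selection 12: 3477 + 196 = 3673 → 3673 − 3514 = 159
Selection 13: 159 + 196 = 355
Selection 14: 355 + 196 = 551

1517, 1713, 1909, 2105, 2301, 2497, 2693, 2889, 3085, 3281, 3477, 159, 355, 551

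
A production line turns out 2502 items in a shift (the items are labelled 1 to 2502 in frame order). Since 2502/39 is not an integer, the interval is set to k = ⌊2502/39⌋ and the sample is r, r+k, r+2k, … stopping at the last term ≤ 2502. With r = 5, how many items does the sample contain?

k = ⌊2502/39⌋ = 64
Achieved size = ⌊(2502 − 5)/64⌋ + 1 = ⌊2497/64⌋ + 1 = 39 + 1 = 40
(last selection: 5 + 39×64 = 2501 ≤ 2502; next would be 2565 > 2502)

40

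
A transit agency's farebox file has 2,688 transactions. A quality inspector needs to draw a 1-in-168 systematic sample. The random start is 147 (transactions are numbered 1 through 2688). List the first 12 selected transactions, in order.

147, 315, 483, 651, 819, 987, 1155, 1323, 1491, 1659, 1827, 1995

transaction 1: 147
transaction 2: 147 + 168 = 315
transaction 3: 315 + 168 = 483
transaction 4: 483 + 168 = 651
transaction 5: 651 + 168 = 819
transaction 6: 819 + 168 = 987
transaction 7: 987 + 168 = 1155
transaction 8: 1155 + 168 = 1323
transaction 9: 1323 + 168 = 1491
transaction 10: 1491 + 168 = 1659
transaction 11: 1659 + 168 = 1827
transaction 12: 1827 + 168 = 1995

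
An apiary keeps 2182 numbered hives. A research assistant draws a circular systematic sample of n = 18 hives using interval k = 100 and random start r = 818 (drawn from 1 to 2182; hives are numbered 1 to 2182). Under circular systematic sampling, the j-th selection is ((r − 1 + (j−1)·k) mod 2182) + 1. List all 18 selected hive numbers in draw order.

Selection 1: 818
Selection 2: 818 + 100 = 918
Selection 3: 918 + 100 = 1018
Selection 4: 1018 + 100 = 1118
Selection 5: 1118 + 100 = 1218
Selection 6: 1218 + 100 = 1318
Selection 7: 1318 + 100 = 1418
Selection 8: 1418 + 100 = 1518
Selection 9: 1518 + 100 = 1618
Selection 10: 1618 + 100 = 1718
Selection 11: 1718 + 100 = 1818
Selection 12: 1818 + 100 = 1918
Selection 13: 1918 + 100 = 2018
Selection 14: 2018 + 100 = 2118
Selection 15: 2118 + 100 = 2218 → 2218 − 2182 = 36
Selection 16: 36 + 100 = 136
Selection 17: 136 + 100 = 236
Selection 18: 236 + 100 = 336

818, 918, 1018, 1118, 1218, 1318, 1418, 1518, 1618, 1718, 1818, 1918, 2018, 2118, 36, 136, 236, 336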